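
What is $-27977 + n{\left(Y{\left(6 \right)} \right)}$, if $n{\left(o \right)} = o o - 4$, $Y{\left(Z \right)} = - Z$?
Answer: $-27945$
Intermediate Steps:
$n{\left(o \right)} = -4 + o^{2}$ ($n{\left(o \right)} = o^{2} - 4 = -4 + o^{2}$)
$-27977 + n{\left(Y{\left(6 \right)} \right)} = -27977 - \left(4 - \left(\left(-1\right) 6\right)^{2}\right) = -27977 - \left(4 - \left(-6\right)^{2}\right) = -27977 + \left(-4 + 36\right) = -27977 + 32 = -27945$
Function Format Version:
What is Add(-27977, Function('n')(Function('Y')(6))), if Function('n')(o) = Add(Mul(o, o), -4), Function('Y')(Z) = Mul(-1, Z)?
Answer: -27945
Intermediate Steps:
Function('n')(o) = Add(-4, Pow(o, 2)) (Function('n')(o) = Add(Pow(o, 2), -4) = Add(-4, Pow(o, 2)))
Add(-27977, Function('n')(Function('Y')(6))) = Add(-27977, Add(-4, Pow(Mul(-1, 6), 2))) = Add(-27977, Add(-4, Pow(-6, 2))) = Add(-27977, Add(-4, 36)) = Add(-27977, 32) = -27945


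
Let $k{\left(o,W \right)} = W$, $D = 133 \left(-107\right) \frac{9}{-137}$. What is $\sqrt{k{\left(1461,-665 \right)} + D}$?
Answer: $\frac{\sqrt{5065438}}{137} \approx 16.428$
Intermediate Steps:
$D = \frac{128079}{137}$ ($D = - 14231 \cdot 9 \left(- \frac{1}{137}\right) = \left(-14231\right) \left(- \frac{9}{137}\right) = \frac{128079}{137} \approx 934.88$)
$\sqrt{k{\left(1461,-665 \right)} + D} = \sqrt{-665 + \frac{128079}{137}} = \sqrt{\frac{36974}{137}} = \frac{\sqrt{5065438}}{137}$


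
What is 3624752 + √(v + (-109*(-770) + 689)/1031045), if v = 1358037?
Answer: 3624752 + 2*√360916617451562945/1031045 ≈ 3.6259e+6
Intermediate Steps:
3624752 + √(v + (-109*(-770) + 689)/1031045) = 3624752 + √(1358037 + (-109*(-770) + 689)/1031045) = 3624752 + √(1358037 + (83930 + 689)*(1/1031045)) = 3624752 + √(1358037 + 84619*(1/1031045)) = 3624752 + √(1358037 + 84619/1031045) = 3624752 + √(1400197343284/1031045) = 3624752 + 2*√360916617451562945/1031045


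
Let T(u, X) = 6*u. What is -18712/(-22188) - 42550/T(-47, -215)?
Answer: 39557341/260709 ≈ 151.73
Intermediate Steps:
-18712/(-22188) - 42550/T(-47, -215) = -18712/(-22188) - 42550/(6*(-47)) = -18712*(-1/22188) - 42550/(-282) = 4678/5547 - 42550*(-1/282) = 4678/5547 + 21275/141 = 39557341/260709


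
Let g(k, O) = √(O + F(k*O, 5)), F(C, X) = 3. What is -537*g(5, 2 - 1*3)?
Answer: -537*√2 ≈ -759.43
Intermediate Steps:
g(k, O) = √(3 + O) (g(k, O) = √(O + 3) = √(3 + O))
-537*g(5, 2 - 1*3) = -537*√(3 + (2 - 1*3)) = -537*√(3 + (2 - 3)) = -537*√(3 - 1) = -537*√2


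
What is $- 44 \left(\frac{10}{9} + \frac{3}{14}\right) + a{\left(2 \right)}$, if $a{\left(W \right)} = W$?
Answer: $- \frac{3548}{63} \approx -56.317$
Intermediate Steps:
$- 44 \left(\frac{10}{9} + \frac{3}{14}\right) + a{\left(2 \right)} = - 44 \left(\frac{10}{9} + \frac{3}{14}\right) + 2 = \left(-44\right) \frac{167}{126} + 2 = - \frac{3674}{63} + 2 = - \frac{3548}{63}$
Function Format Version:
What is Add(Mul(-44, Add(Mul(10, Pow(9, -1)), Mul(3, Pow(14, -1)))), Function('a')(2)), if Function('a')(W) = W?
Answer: Rational(-3548, 63) ≈ -56.317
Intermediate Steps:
Add(Mul(-44, Add(Mul(10, Pow(9, -1)), Mul(3, Pow(14, -1)))), Function('a')(2)) = Add(Mul(-44, Add(Mul(10, Pow(9, -1)), Mul(3, Pow(14, -1)))), 2) = Add(Mul(-44, Add(Mul(10, Rational(1, 9)), Mul(3, Rational(1, 14)))), 2) = Add(Mul(-44, Add(Rational(10, 9), Rational(3, 14))), 2) = Add(Mul(-44, Rational(167, 126)), 2) = Add(Rational(-3674, 63), 2) = Rational(-3548, 63)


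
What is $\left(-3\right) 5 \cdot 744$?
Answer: $-11160$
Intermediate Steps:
$\left(-3\right) 5 \cdot 744 = \left(-15\right) 744 = -11160$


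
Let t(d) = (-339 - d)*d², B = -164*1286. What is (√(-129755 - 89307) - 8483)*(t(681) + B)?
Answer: 4014555352892 - 8045201108*I*√758 ≈ 4.0146e+12 - 2.215e+11*I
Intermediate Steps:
B = -210904
t(d) = d²*(-339 - d)
(√(-129755 - 89307) - 8483)*(t(681) + B) = (√(-129755 - 89307) - 8483)*(681²*(-339 - 1*681) - 210904) = (√(-219062) - 8483)*(463761*(-339 - 681) - 210904) = (17*I*√758 - 8483)*(463761*(-1020) - 210904) = (-8483 + 17*I*√758)*(-473036220 - 210904) = (-8483 + 17*I*√758)*(-473247124) = 4014555352892 - 8045201108*I*√758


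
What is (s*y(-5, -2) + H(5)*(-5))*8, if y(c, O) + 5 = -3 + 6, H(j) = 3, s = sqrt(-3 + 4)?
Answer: -136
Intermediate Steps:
s = 1 (s = sqrt(1) = 1)
y(c, O) = -2 (y(c, O) = -5 + (-3 + 6) = -5 + 3 = -2)
(s*y(-5, -2) + H(5)*(-5))*8 = (1*(-2) + 3*(-5))*8 = (-2 - 15)*8 = -17*8 = -136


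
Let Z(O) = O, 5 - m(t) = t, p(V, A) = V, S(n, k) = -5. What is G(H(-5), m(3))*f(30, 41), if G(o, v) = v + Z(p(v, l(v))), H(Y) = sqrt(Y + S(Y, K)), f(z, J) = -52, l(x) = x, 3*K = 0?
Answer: -208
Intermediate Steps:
K = 0 (K = (1/3)*0 = 0)
m(t) = 5 - t
H(Y) = sqrt(-5 + Y) (H(Y) = sqrt(Y - 5) = sqrt(-5 + Y))
G(o, v) = 2*v (G(o, v) = v + v = 2*v)
G(H(-5), m(3))*f(30, 41) = (2*(5 - 1*3))*(-52) = (2*(5 - 3))*(-52) = (2*2)*(-52) = 4*(-52) = -208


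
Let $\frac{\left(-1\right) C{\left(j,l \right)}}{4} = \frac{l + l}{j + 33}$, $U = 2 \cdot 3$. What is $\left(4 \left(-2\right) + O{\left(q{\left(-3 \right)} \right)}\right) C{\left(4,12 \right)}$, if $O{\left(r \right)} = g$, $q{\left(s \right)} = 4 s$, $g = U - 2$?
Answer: $\frac{384}{37} \approx 10.378$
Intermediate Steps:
$U = 6$
$g = 4$ ($g = 6 - 2 = 4$)
$O{\left(r \right)} = 4$
$C{\left(j,l \right)} = - \frac{8 l}{33 + j}$ ($C{\left(j,l \right)} = - 4 \frac{l + l}{j + 33} = - 4 \frac{2 l}{33 + j} = - \frac{8 l}{33 + j}$)
$\left(4 \left(-2\right) + O{\left(q{\left(-3 \right)} \right)}\right) C{\left(4,12 \right)} = \left(4 \left(-2\right) + 4\right) \left(\left(-8\right) 12 \frac{1}{33 + 4}\right) = \left(-8 + 4\right) \left(\left(-8\right) 12 \cdot \frac{1}{37}\right) = - 4 \left(\left(-8\right) 12 \cdot \frac{1}{37}\right) = \left(-4\right) \left(- \frac{96}{37}\right) = \frac{384}{37}$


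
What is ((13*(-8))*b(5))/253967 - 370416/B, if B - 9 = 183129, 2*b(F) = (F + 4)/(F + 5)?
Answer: -78401675942/38759173705 ≈ -2.0228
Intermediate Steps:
b(F) = (4 + F)/(2*(5 + F)) (b(F) = ((F + 4)/(F + 5))/2 = ((4 + F)/(5 + F))/2 = (4 + F)/(2*(5 + F)))
B = 183138 (B = 9 + 183129 = 183138)
((13*(-8))*b(5))/253967 - 370416/B = ((13*(-8))*((4 + 5)/(2*(5 + 5))))/253967 - 370416/183138 = -52*9/10*(1/253967) - 370416*1/183138 = -52*9/10*(1/253967) - 61736/30523 = -104*9/20*(1/253967) - 61736/30523 = -234/5*1/253967 - 61736/30523 = -234/1269835 - 61736/30523 = -78401675942/38759173705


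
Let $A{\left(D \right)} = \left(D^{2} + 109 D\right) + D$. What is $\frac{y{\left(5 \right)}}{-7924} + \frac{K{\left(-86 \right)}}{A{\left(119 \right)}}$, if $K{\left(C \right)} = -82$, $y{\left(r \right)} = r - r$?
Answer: $- \frac{82}{27251} \approx -0.0030091$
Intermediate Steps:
$y{\left(r \right)} = 0$
$A{\left(D \right)} = D^{2} + 110 D$
$\frac{y{\left(5 \right)}}{-7924} + \frac{K{\left(-86 \right)}}{A{\left(119 \right)}} = \frac{0}{-7924} - \frac{82}{119 \left(110 + 119\right)} = 0 \left(- \frac{1}{7924}\right) - \frac{82}{119 \cdot 229} = 0 - \frac{82}{27251} = - \frac{82}{27251}$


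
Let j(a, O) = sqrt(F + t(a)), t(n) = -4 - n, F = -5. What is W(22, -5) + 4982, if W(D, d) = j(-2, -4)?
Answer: 4982 + I*sqrt(7) ≈ 4982.0 + 2.6458*I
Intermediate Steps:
j(a, O) = sqrt(-9 - a) (j(a, O) = sqrt(-5 + (-4 - a)) = sqrt(-9 - a))
W(D, d) = I*sqrt(7) (W(D, d) = sqrt(-9 - 1*(-2)) = sqrt(-9 + 2) = sqrt(-7) = I*sqrt(7))
W(22, -5) + 4982 = I*sqrt(7) + 4982 = 4982 + I*sqrt(7)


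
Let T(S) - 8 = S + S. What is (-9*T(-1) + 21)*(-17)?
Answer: 561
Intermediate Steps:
T(S) = 8 + 2*S (T(S) = 8 + (S + S) = 8 + 2*S)
(-9*T(-1) + 21)*(-17) = (-9*(8 + 2*(-1)) + 21)*(-17) = (-9*(8 - 2) + 21)*(-17) = (-9*6 + 21)*(-17) = (-54 + 21)*(-17) = -33*(-17) = 561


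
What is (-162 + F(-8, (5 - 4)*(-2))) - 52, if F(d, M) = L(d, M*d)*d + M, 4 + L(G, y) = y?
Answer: -312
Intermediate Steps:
L(G, y) = -4 + y
F(d, M) = M + d*(-4 + M*d) (F(d, M) = (-4 + M*d)*d + M = d*(-4 + M*d) + M = M + d*(-4 + M*d))
(-162 + F(-8, (5 - 4)*(-2))) - 52 = (-162 + ((5 - 4)*(-2) - 8*(-4 + ((5 - 4)*(-2))*(-8)))) - 52 = (-162 + (1*(-2) - 8*(-4 + (1*(-2))*(-8)))) - 52 = (-162 + (-2 - 8*(-4 - 2*(-8)))) - 52 = (-162 + (-2 - 8*(-4 + 16))) - 52 = (-162 + (-2 - 8*12)) - 52 = (-162 + (-2 - 96)) - 52 = (-162 - 98) - 52 = -260 - 52 = -312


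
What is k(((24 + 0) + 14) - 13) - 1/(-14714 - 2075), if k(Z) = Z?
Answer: 419726/16789 ≈ 25.000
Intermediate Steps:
k(((24 + 0) + 14) - 13) - 1/(-14714 - 2075) = (((24 + 0) + 14) - 13) - 1/(-14714 - 2075) = ((24 + 14) - 13) - 1/(-16789) = (38 - 13) - 1*(-1/16789) = 25 + 1/16789 = 419726/16789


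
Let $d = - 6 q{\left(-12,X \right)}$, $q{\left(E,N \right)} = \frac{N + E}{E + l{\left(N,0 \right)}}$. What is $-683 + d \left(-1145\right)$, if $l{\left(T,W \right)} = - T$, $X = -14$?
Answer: $-89993$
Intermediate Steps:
$q{\left(E,N \right)} = \frac{E + N}{E - N}$ ($q{\left(E,N \right)} = \frac{N + E}{E - N} = \frac{E + N}{E - N}$)
$d = 78$ ($d = - 6 \frac{-12 - 14}{-12 - -14} = - 6 \frac{1}{-12 + 14} \left(-26\right) = - 6 \cdot \frac{1}{2} \left(-26\right) = \left(-6\right) \left(-13\right) = 78$)
$-683 + d \left(-1145\right) = -683 + 78 \left(-1145\right) = -683 - 89310 = -89993$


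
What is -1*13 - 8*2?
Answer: -29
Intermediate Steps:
-1*13 - 8*2 = -13 - 16 = -29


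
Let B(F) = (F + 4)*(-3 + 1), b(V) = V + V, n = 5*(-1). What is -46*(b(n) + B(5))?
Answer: 1288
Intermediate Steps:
n = -5
b(V) = 2*V
B(F) = -8 - 2*F (B(F) = (4 + F)*(-2) = -8 - 2*F)
-46*(b(n) + B(5)) = -46*(2*(-5) + (-8 - 2*5)) = -46*(-10 + (-8 - 10)) = -46*(-10 - 18) = -46*(-28) = 1288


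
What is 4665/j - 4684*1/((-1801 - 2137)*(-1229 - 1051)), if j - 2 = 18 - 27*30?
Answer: -1047226399/177328140 ≈ -5.9056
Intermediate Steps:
j = -790 (j = 2 + (18 - 27*30) = 2 + (18 - 810) = 2 - 792 = -790)
4665/j - 4684*1/((-1801 - 2137)*(-1229 - 1051)) = 4665/(-790) - 4684*1/((-1801 - 2137)*(-1229 - 1051)) = 4665*(-1/790) - 4684/((-2280*(-3938))) = -933/158 - 4684/8978640 = -933/158 - 4684*1/8978640 = -933/158 - 1171/2244660 = -1047226399/177328140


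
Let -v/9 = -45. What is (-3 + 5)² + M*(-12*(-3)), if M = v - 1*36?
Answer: 13288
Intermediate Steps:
v = 405 (v = -9*(-45) = 405)
M = 369 (M = 405 - 1*36 = 405 - 36 = 369)
(-3 + 5)² + M*(-12*(-3)) = (-3 + 5)² + 369*(-12*(-3)) = 2² + 369*36 = 4 + 13284 = 13288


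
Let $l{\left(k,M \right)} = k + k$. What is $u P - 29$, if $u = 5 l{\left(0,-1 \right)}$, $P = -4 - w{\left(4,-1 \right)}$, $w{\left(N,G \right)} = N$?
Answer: $-29$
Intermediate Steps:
$P = -8$ ($P = -4 - 4 = -8$)
$l{\left(k,M \right)} = 2 k$
$u = 0$ ($u = 5 \cdot 2 \cdot 0 = 5 \cdot 0 = 0$)
$u P - 29 = 0 \left(-8\right) - 29 = 0 - 29 = -29$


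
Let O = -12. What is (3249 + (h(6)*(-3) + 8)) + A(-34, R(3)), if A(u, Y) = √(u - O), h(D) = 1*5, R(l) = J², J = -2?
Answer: 3242 + I*√22 ≈ 3242.0 + 4.6904*I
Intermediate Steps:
R(l) = 4 (R(l) = (-2)² = 4)
h(D) = 5
A(u, Y) = √(12 + u) (A(u, Y) = √(u - 1*(-12)) = √(u + 12) = √(12 + u))
(3249 + (h(6)*(-3) + 8)) + A(-34, R(3)) = (3249 + (5*(-3) + 8)) + √(12 - 34) = (3249 + (-15 + 8)) + √(-22) = (3249 - 7) + I*√22 = 3242 + I*√22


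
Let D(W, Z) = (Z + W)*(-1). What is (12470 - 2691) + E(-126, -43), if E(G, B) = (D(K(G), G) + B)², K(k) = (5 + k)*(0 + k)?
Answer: 229926348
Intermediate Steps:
K(k) = k*(5 + k) (K(k) = (5 + k)*k = k*(5 + k))
D(W, Z) = -W - Z (D(W, Z) = (W + Z)*(-1) = -W - Z)
E(G, B) = (B - G - G*(5 + G))² (E(G, B) = ((-G*(5 + G) - G) + B)² = ((-G - G*(5 + G)) + B)² = (B - G - G*(5 + G))²)
(12470 - 2691) + E(-126, -43) = (12470 - 2691) + (-126 - 1*(-43) - 126*(5 - 126))² = 9779 + (-126 + 43 - 126*(-121))² = 9779 + (-126 + 43 + 15246)² = 9779 + 15163² = 9779 + 229916569 = 229926348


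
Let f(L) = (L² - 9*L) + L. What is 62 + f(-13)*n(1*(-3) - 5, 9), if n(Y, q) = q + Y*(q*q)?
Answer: -174385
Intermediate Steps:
n(Y, q) = q + Y*q²
f(L) = L² - 8*L
62 + f(-13)*n(1*(-3) - 5, 9) = 62 + (-13*(-8 - 13))*(9*(1 + (1*(-3) - 5)*9)) = 62 + (-13*(-21))*(9*(1 + (-3 - 5)*9)) = 62 + 273*(9*(1 - 8*9)) = 62 + 273*(9*(1 - 72)) = 62 + 273*(9*(-71)) = 62 + 273*(-639) = 62 - 174447 = -174385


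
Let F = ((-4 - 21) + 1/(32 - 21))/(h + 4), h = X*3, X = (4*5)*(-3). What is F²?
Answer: 18769/937024 ≈ 0.020030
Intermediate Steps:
X = -60 (X = 20*(-3) = -60)
h = -180 (h = -60*3 = -180)
F = 137/968 (F = ((-4 - 21) + 1/(32 - 21))/(-180 + 4) = (-25 + 1/11)/(-176) = (-25 + 1/11)*(-1/176) = -274/11*(-1/176) = 137/968 ≈ 0.14153)
F² = (137/968)² = 18769/937024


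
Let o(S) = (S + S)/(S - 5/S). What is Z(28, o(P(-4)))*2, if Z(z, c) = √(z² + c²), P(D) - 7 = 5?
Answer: 8*√951913/139 ≈ 56.153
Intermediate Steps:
P(D) = 12 (P(D) = 7 + 5 = 12)
o(S) = 2*S/(S - 5/S) (o(S) = (2*S)/(S - 5/S) = 2*S/(S - 5/S))
Z(z, c) = √(c² + z²)
Z(28, o(P(-4)))*2 = √((2*12²/(-5 + 12²))² + 28²)*2 = √((2*144/(-5 + 144))² + 784)*2 = √((2*144/139)² + 784)*2 = √((2*144*(1/139))² + 784)*2 = √((288/139)² + 784)*2 = √(82944/19321 + 784)*2 = √(15230608/19321)*2 = (4*√951913/139)*2 = 8*√951913/139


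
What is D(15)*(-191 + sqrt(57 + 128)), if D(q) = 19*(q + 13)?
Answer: -101612 + 532*sqrt(185) ≈ -94376.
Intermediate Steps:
D(q) = 247 + 19*q (D(q) = 19*(13 + q) = 247 + 19*q)
D(15)*(-191 + sqrt(57 + 128)) = (247 + 19*15)*(-191 + sqrt(57 + 128)) = (247 + 285)*(-191 + sqrt(185)) = 532*(-191 + sqrt(185)) = -101612 + 532*sqrt(185)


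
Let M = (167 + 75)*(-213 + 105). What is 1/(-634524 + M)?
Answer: -1/660660 ≈ -1.5136e-6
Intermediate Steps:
M = -26136 (M = 242*(-108) = -26136)
1/(-634524 + M) = 1/(-634524 - 26136) = 1/(-660660) = -1/660660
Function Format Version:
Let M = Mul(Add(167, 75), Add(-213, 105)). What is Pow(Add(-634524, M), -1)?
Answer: Rational(-1, 660660) ≈ -1.5136e-6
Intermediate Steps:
M = -26136 (M = Mul(242, -108) = -26136)
Pow(Add(-634524, M), -1) = Pow(Add(-634524, -26136), -1) = Pow(-660660, -1) = Rational(-1, 660660)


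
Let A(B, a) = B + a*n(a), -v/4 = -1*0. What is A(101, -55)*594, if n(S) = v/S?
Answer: 59994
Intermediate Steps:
v = 0 (v = -(-4)*0 = -4*0 = 0)
n(S) = 0 (n(S) = 0/S = 0)
A(B, a) = B (A(B, a) = B + a*0 = B + 0 = B)
A(101, -55)*594 = 101*594 = 59994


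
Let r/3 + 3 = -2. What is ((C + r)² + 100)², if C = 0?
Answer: 105625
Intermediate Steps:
r = -15 (r = -9 + 3*(-2) = -9 - 6 = -15)
((C + r)² + 100)² = ((0 - 15)² + 100)² = ((-15)² + 100)² = (225 + 100)² = 325² = 105625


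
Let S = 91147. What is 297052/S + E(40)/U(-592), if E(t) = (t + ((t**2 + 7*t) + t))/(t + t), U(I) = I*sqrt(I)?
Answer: 42436/13021 + 49*I*sqrt(37)/175232 ≈ 3.259 + 0.0017009*I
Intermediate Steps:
U(I) = I**(3/2)
E(t) = (t**2 + 9*t)/(2*t) (E(t) = (t + (t**2 + 8*t))/((2*t)) = (t**2 + 9*t)*(1/(2*t)) = (t**2 + 9*t)/(2*t))
297052/S + E(40)/U(-592) = 297052/91147 + (9/2 + (1/2)*40)/((-592)**(3/2)) = 297052*(1/91147) + (9/2 + 20)/((-2368*I*sqrt(37))) = 42436/13021 + 49*(I*sqrt(37)/87616)/2 = 42436/13021 + 49*I*sqrt(37)/175232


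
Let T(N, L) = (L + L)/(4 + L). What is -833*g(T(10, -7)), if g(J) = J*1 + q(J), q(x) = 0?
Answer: -11662/3 ≈ -3887.3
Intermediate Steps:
T(N, L) = 2*L/(4 + L) (T(N, L) = (2*L)/(4 + L) = 2*L/(4 + L))
g(J) = J (g(J) = J*1 + 0 = J + 0 = J)
-833*g(T(10, -7)) = -1666*(-7)/(4 - 7) = -1666*(-7)/(-3) = -1666*(-7)*(-1)/3 = -833*14/3 = -11662/3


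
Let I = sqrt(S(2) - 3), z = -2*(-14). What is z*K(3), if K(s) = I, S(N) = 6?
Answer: 28*sqrt(3) ≈ 48.497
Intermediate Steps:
z = 28
I = sqrt(3) (I = sqrt(6 - 3) = sqrt(3) ≈ 1.7320)
K(s) = sqrt(3)
z*K(3) = 28*sqrt(3)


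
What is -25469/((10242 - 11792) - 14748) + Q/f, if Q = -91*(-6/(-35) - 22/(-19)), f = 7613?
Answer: 18232775599/11787284030 ≈ 1.5468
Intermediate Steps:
Q = -11492/95 (Q = -91*(-6*(-1/35) - 22*(-1/19)) = -91*(6/35 + 22/19) = -91*884/665 = -11492/95 ≈ -120.97)
-25469/((10242 - 11792) - 14748) + Q/f = -25469/((10242 - 11792) - 14748) - 11492/95/7613 = -25469/(-1550 - 14748) - 11492/95*1/7613 = -25469/(-16298) - 11492/723235 = -25469*(-1/16298) - 11492/723235 = 25469/16298 - 11492/723235 = 18232775599/11787284030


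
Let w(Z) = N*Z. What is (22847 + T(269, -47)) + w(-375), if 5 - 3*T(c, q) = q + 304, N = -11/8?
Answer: 186229/8 ≈ 23279.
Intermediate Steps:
N = -11/8 (N = -11*⅛ = -11/8 ≈ -1.3750)
w(Z) = -11*Z/8
T(c, q) = -299/3 - q/3 (T(c, q) = 5/3 - (q + 304)/3 = 5/3 - (304 + q)/3 = 5/3 + (-304/3 - q/3) = -299/3 - q/3)
(22847 + T(269, -47)) + w(-375) = (22847 + (-299/3 - ⅓*(-47))) - 11/8*(-375) = (22847 + (-299/3 + 47/3)) + 4125/8 = (22847 - 84) + 4125/8 = 22763 + 4125/8 = 186229/8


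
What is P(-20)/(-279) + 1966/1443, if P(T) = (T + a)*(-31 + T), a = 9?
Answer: -9667/14911 ≈ -0.64831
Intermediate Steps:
P(T) = (-31 + T)*(9 + T) (P(T) = (T + 9)*(-31 + T) = (9 + T)*(-31 + T) = (-31 + T)*(9 + T))
P(-20)/(-279) + 1966/1443 = (-279 + (-20)**2 - 22*(-20))/(-279) + 1966/1443 = (-279 + 400 + 440)*(-1/279) + 1966*(1/1443) = 561*(-1/279) + 1966/1443 = -187/93 + 1966/1443 = -9667/14911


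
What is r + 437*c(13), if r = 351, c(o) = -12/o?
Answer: -681/13 ≈ -52.385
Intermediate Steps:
r + 437*c(13) = 351 + 437*(-12/13) = 351 - 5244/13 = -681/13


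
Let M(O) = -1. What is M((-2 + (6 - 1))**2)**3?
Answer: -1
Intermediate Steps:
M((-2 + (6 - 1))**2)**3 = (-1)**3 = -1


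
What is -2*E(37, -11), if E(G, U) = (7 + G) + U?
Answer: -66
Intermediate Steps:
E(G, U) = 7 + G + U
-2*E(37, -11) = -2*(7 + 37 - 11) = -2*33 = -66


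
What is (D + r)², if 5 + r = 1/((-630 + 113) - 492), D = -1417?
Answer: 2058648170401/1018081 ≈ 2.0221e+6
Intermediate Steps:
r = -5046/1009 (r = -5 + 1/((-630 + 113) - 492) = -5 + 1/(-517 - 492) = -5 + 1/(-1009) = -5 - 1/1009 = -5046/1009 ≈ -5.0010)
(D + r)² = (-1417 - 5046/1009)² = (-1434799/1009)² = 2058648170401/1018081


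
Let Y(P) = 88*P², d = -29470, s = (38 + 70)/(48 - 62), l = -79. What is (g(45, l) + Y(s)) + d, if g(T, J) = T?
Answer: -1185217/49 ≈ -24188.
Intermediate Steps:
s = -54/7 (s = 108/(-14) = 108*(-1/14) = -54/7 ≈ -7.7143)
(g(45, l) + Y(s)) + d = (45 + 88*(-54/7)²) - 29470 = (45 + 88*(2916/49)) - 29470 = (45 + 256608/49) - 29470 = 258813/49 - 29470 = -1185217/49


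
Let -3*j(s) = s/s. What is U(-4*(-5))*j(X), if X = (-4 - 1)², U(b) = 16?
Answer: -16/3 ≈ -5.3333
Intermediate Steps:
X = 25 (X = (-5)² = 25)
j(s) = -⅓ (j(s) = -s/(3*s) = -⅓*1 = -⅓)
U(-4*(-5))*j(X) = 16*(-⅓) = -16/3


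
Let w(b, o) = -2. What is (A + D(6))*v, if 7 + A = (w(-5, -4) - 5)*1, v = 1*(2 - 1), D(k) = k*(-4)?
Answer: -38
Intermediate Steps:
D(k) = -4*k
v = 1 (v = 1*1 = 1)
A = -14 (A = -7 + (-2 - 5)*1 = -7 - 7*1 = -7 - 7 = -14)
(A + D(6))*v = (-14 - 4*6)*1 = (-14 - 24)*1 = -38*1 = -38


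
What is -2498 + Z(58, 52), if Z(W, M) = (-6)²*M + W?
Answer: -568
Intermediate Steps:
Z(W, M) = W + 36*M (Z(W, M) = 36*M + W = W + 36*M)
-2498 + Z(58, 52) = -2498 + (58 + 36*52) = -2498 + (58 + 1872) = -2498 + 1930 = -568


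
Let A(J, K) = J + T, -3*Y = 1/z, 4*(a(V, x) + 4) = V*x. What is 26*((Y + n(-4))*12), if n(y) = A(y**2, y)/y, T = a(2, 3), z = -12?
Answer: -3133/3 ≈ -1044.3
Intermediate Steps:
a(V, x) = -4 + V*x/4 (a(V, x) = -4 + (V*x)/4 = -4 + V*x/4)
T = -5/2 (T = -4 + (1/4)*2*3 = -4 + 3/2 = -5/2 ≈ -2.5000)
Y = 1/36 (Y = -1/3/(-12) = -1/3*(-1/12) = 1/36 ≈ 0.027778)
A(J, K) = -5/2 + J (A(J, K) = J - 5/2 = -5/2 + J)
n(y) = (-5/2 + y**2)/y
26*((Y + n(-4))*12) = 26*((1/36 + (-4 - 5/2/(-4)))*12) = 26*((1/36 + (-4 - 5/2*(-1/4)))*12) = 26*((1/36 + (-4 + 5/8))*12) = 26*((1/36 - 27/8)*12) = 26*(-241/72*12) = 26*(-241/6) = -3133/3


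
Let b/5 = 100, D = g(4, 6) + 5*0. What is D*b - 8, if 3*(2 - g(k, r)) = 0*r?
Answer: 992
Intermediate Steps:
g(k, r) = 2 (g(k, r) = 2 - 0*r = 2 - 1/3*0 = 2 + 0 = 2)
D = 2 (D = 2 + 5*0 = 2 + 0 = 2)
b = 500 (b = 5*100 = 500)
D*b - 8 = 2*500 - 8 = 1000 - 8 = 992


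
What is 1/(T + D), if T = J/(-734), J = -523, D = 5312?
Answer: 734/3899531 ≈ 0.00018823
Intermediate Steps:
T = 523/734 (T = -523/(-734) = -523*(-1/734) = 523/734 ≈ 0.71253)
1/(T + D) = 1/(523/734 + 5312) = 1/(3899531/734) = 734/3899531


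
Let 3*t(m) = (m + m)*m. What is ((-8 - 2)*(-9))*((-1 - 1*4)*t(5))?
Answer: -7500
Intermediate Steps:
t(m) = 2*m**2/3 (t(m) = ((m + m)*m)/3 = ((2*m)*m)/3 = (2*m**2)/3 = 2*m**2/3)
((-8 - 2)*(-9))*((-1 - 1*4)*t(5)) = ((-8 - 2)*(-9))*((-1 - 1*4)*((2/3)*5**2)) = (-10*(-9))*((-1 - 4)*((2/3)*25)) = 90*(-5*50/3) = 90*(-250/3) = -7500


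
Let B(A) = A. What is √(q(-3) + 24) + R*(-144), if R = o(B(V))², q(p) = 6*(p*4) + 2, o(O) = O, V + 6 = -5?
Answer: -17424 + I*√46 ≈ -17424.0 + 6.7823*I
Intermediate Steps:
V = -11 (V = -6 - 5 = -11)
q(p) = 2 + 24*p (q(p) = 6*(4*p) + 2 = 24*p + 2 = 2 + 24*p)
R = 121 (R = (-11)² = 121)
√(q(-3) + 24) + R*(-144) = √((2 + 24*(-3)) + 24) + 121*(-144) = √((2 - 72) + 24) - 17424 = √(-70 + 24) - 17424 = √(-46) - 17424 = I*√46 - 17424 = -17424 + I*√46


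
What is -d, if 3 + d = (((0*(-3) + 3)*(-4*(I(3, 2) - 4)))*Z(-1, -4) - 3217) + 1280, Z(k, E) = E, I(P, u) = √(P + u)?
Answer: 2132 - 48*√5 ≈ 2024.7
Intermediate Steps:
d = -2132 + 48*√5 (d = -3 + ((((0*(-3) + 3)*(-4*(√(3 + 2) - 4)))*(-4) - 3217) + 1280) = -3 + ((((0 + 3)*(-4*(√5 - 4)))*(-4) - 3217) + 1280) = -3 + (((3*(-4*(-4 + √5)))*(-4) - 3217) + 1280) = -3 + (((3*(16 - 4*√5))*(-4) - 3217) + 1280) = -3 + (((48 - 12*√5)*(-4) - 3217) + 1280) = -3 + (((-192 + 48*√5) - 3217) + 1280) = -3 + ((-3409 + 48*√5) + 1280) = -3 + (-2129 + 48*√5) = -2132 + 48*√5 ≈ -2024.7)
-d = -(-2132 + 48*√5) = 2132 - 48*√5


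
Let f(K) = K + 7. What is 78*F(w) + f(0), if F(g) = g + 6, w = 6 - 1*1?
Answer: 865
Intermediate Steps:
w = 5 (w = 6 - 1 = 5)
f(K) = 7 + K
F(g) = 6 + g
78*F(w) + f(0) = 78*(6 + 5) + (7 + 0) = 78*11 + 7 = 858 + 7 = 865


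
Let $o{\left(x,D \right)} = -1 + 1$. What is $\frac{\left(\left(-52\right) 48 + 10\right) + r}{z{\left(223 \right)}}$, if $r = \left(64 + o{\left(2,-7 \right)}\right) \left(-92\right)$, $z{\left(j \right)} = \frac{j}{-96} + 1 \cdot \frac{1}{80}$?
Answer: $\frac{4019520}{1109} \approx 3624.5$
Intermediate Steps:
$z{\left(j \right)} = \frac{1}{80} - \frac{j}{96}$ ($z{\left(j \right)} = j \left(- \frac{1}{96}\right) + 1 \cdot \frac{1}{80} = - \frac{j}{96} + \frac{1}{80} = \frac{1}{80} - \frac{j}{96}$)
$o{\left(x,D \right)} = 0$
$r = -5888$ ($r = \left(64 + 0\right) \left(-92\right) = 64 \left(-92\right) = -5888$)
$\frac{\left(\left(-52\right) 48 + 10\right) + r}{z{\left(223 \right)}} = \frac{\left(\left(-52\right) 48 + 10\right) - 5888}{\frac{1}{80} - \frac{223}{96}} = \frac{\left(-2496 + 10\right) - 5888}{\frac{1}{80} - \frac{223}{96}} = \frac{-2486 - 5888}{- \frac{1109}{480}} = \left(-8374\right) \left(- \frac{480}{1109}\right) = \frac{4019520}{1109}$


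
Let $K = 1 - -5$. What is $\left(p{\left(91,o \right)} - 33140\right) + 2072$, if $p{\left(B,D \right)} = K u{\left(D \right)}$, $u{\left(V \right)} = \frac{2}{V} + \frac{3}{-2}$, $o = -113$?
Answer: $- \frac{3511713}{113} \approx -31077.0$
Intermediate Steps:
$u{\left(V \right)} = - \frac{3}{2} + \frac{2}{V}$ ($u{\left(V \right)} = \frac{2}{V} + 3 \left(- \frac{1}{2}\right) = \frac{2}{V} - \frac{3}{2} = - \frac{3}{2} + \frac{2}{V}$)
$K = 6$ ($K = 1 + 5 = 6$)
$p{\left(B,D \right)} = -9 + \frac{12}{D}$ ($p{\left(B,D \right)} = 6 \left(- \frac{3}{2} + \frac{2}{D}\right) = -9 + \frac{12}{D}$)
$\left(p{\left(91,o \right)} - 33140\right) + 2072 = \left(\left(-9 + \frac{12}{-113}\right) - 33140\right) + 2072 = \left(\left(-9 + 12 \left(- \frac{1}{113}\right)\right) - 33140\right) + 2072 = \left(\left(-9 - \frac{12}{113}\right) - 33140\right) + 2072 = \left(- \frac{1029}{113} - 33140\right) + 2072 = - \frac{3745849}{113} + 2072 = - \frac{3511713}{113}$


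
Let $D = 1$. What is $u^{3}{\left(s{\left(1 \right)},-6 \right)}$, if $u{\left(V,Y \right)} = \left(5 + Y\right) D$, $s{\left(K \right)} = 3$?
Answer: $-1$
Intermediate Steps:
$u{\left(V,Y \right)} = 5 + Y$ ($u{\left(V,Y \right)} = \left(5 + Y\right) 1 = 5 + Y$)
$u^{3}{\left(s{\left(1 \right)},-6 \right)} = \left(5 - 6\right)^{3} = \left(-1\right)^{3} = -1$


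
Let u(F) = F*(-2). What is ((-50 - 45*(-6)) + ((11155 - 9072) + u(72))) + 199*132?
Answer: 28427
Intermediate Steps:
u(F) = -2*F
((-50 - 45*(-6)) + ((11155 - 9072) + u(72))) + 199*132 = ((-50 - 45*(-6)) + ((11155 - 9072) - 2*72)) + 199*132 = ((-50 + 270) + (2083 - 144)) + 26268 = (220 + 1939) + 26268 = 2159 + 26268 = 28427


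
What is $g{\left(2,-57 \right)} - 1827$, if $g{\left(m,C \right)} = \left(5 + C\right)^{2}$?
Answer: $877$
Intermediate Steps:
$g{\left(2,-57 \right)} - 1827 = \left(5 - 57\right)^{2} - 1827 = \left(-52\right)^{2} - 1827 = 2704 - 1827 = 877$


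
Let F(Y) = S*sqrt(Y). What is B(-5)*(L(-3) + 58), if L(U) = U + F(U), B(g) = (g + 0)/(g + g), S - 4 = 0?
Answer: 55/2 + 2*I*sqrt(3) ≈ 27.5 + 3.4641*I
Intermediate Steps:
S = 4 (S = 4 + 0 = 4)
F(Y) = 4*sqrt(Y)
B(g) = 1/2 (B(g) = g/((2*g)) = g*(1/(2*g)) = 1/2)
L(U) = U + 4*sqrt(U)
B(-5)*(L(-3) + 58) = ((-3 + 4*sqrt(-3)) + 58)/2 = ((-3 + 4*(I*sqrt(3))) + 58)/2 = ((-3 + 4*I*sqrt(3)) + 58)/2 = (55 + 4*I*sqrt(3))/2 = 55/2 + 2*I*sqrt(3)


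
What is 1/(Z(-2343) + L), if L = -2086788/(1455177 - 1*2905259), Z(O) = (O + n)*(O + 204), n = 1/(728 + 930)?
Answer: 1202117978/6024627200713659 ≈ 1.9953e-7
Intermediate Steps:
n = 1/1658 ≈ 0.00060314
Z(O) = (204 + O)*(1/1658 + O) (Z(O) = (O + 1/1658)*(O + 204) = (1/1658 + O)*(204 + O) = (204 + O)*(1/1658 + O))
L = 1043394/725041 (L = -2086788/(1455177 - 2905259) = -2086788/(-1450082) = -2086788*(-1/1450082) = 1043394/725041 ≈ 1.4391)
1/(Z(-2343) + L) = 1/((102/829 + (-2343)² + (338233/1658)*(-2343)) + 1043394/725041) = 1/((102/829 + 5489649 - 792479919/1658) + 1043394/725041) = 1/(8309358327/1658 + 1043394/725041) = 1/(6024627200713659/1202117978) = 1202117978/6024627200713659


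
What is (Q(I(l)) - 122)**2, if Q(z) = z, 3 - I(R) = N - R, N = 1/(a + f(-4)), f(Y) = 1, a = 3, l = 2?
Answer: 219961/16 ≈ 13748.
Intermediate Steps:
N = 1/4 (N = 1/(3 + 1) = 1/4 ≈ 0.25000)
I(R) = 11/4 + R (I(R) = 3 - (1/4 - R) = 3 + (-1/4 + R) = 11/4 + R)
(Q(I(l)) - 122)**2 = ((11/4 + 2) - 122)**2 = (19/4 - 122)**2 = (-469/4)**2 = 219961/16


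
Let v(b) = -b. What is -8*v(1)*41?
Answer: 328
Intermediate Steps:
-8*v(1)*41 = -(-8)*41 = -8*(-1)*41 = 8*41 = 328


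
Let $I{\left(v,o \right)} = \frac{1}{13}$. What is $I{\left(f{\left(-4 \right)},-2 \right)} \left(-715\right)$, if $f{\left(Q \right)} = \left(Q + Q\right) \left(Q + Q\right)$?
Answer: $-55$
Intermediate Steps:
$f{\left(Q \right)} = 4 Q^{2}$ ($f{\left(Q \right)} = 2 Q 2 Q = 4 Q^{2}$)
$I{\left(v,o \right)} = \frac{1}{13}$
$I{\left(f{\left(-4 \right)},-2 \right)} \left(-715\right) = \frac{1}{13} \left(-715\right) = -55$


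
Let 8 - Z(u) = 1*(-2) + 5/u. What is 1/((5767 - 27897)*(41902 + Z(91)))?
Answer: -91/84403532310 ≈ -1.0782e-9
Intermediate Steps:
Z(u) = 10 - 5/u (Z(u) = 8 - (1*(-2) + 5/u) = 8 - (-2 + 5/u) = 8 + (2 - 5/u) = 10 - 5/u)
1/((5767 - 27897)*(41902 + Z(91))) = 1/((5767 - 27897)*(41902 + (10 - 5/91))) = 1/(-22130*(41902 + (10 - 5*1/91))) = 1/(-22130*(41902 + (10 - 5/91))) = 1/(-22130*(41902 + 905/91)) = 1/(-22130*3813987/91) = 1/(-84403532310/91) = -91/84403532310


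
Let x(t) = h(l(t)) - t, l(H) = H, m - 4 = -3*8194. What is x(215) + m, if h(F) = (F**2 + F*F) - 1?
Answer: 67656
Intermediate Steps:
m = -24578 (m = 4 - 3*8194 = 4 - 24582 = -24578)
h(F) = -1 + 2*F**2 (h(F) = (F**2 + F**2) - 1 = 2*F**2 - 1 = -1 + 2*F**2)
x(t) = -1 - t + 2*t**2 (x(t) = (-1 + 2*t**2) - t = -1 - t + 2*t**2)
x(215) + m = (-1 - 1*215 + 2*215**2) - 24578 = (-1 - 215 + 2*46225) - 24578 = (-1 - 215 + 92450) - 24578 = 92234 - 24578 = 67656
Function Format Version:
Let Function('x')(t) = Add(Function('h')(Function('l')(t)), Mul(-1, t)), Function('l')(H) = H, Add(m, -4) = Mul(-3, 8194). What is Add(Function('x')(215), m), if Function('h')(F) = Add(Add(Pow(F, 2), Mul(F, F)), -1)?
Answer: 67656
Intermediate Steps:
m = -24578 (m = Add(4, Mul(-3, 8194)) = Add(4, -24582) = -24578)
Function('h')(F) = Add(-1, Mul(2, Pow(F, 2))) (Function('h')(F) = Add(Add(Pow(F, 2), Pow(F, 2)), -1) = Add(Mul(2, Pow(F, 2)), -1) = Add(-1, Mul(2, Pow(F, 2))))
Function('x')(t) = Add(-1, Mul(-1, t), Mul(2, Pow(t, 2))) (Function('x')(t) = Add(Add(-1, Mul(2, Pow(t, 2))), Mul(-1, t)) = Add(-1, Mul(-1, t), Mul(2, Pow(t, 2))))
Add(Function('x')(215), m) = Add(Add(-1, Mul(-1, 215), Mul(2, Pow(215, 2))), -24578) = Add(Add(-1, -215, Mul(2, 46225)), -24578) = Add(Add(-1, -215, 92450), -24578) = Add(92234, -24578) = 67656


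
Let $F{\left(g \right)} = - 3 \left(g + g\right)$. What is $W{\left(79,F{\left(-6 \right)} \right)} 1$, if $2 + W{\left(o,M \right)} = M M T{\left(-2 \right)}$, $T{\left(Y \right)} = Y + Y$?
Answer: $-5186$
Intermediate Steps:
$T{\left(Y \right)} = 2 Y$
$F{\left(g \right)} = - 6 g$ ($F{\left(g \right)} = - 3 \cdot 2 g = - 6 g$)
$W{\left(o,M \right)} = -2 - 4 M^{2}$ ($W{\left(o,M \right)} = -2 + M M 2 \left(-2\right) = -2 + M^{2} \left(-4\right) = -2 - 4 M^{2}$)
$W{\left(79,F{\left(-6 \right)} \right)} 1 = \left(-2 - 4 \left(\left(-6\right) \left(-6\right)\right)^{2}\right) 1 = \left(-2 - 4 \cdot 36^{2}\right) 1 = \left(-2 - 5184\right) 1 = \left(-5186\right) 1 = -5186$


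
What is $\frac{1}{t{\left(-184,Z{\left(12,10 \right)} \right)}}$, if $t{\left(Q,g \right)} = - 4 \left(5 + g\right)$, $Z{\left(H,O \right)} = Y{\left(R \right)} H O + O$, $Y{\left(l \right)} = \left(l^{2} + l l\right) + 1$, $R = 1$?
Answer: $- \frac{1}{1500} \approx -0.00066667$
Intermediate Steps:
$Y{\left(l \right)} = 1 + 2 l^{2}$ ($Y{\left(l \right)} = \left(l^{2} + l^{2}\right) + 1 = 2 l^{2} + 1 = 1 + 2 l^{2}$)
$Z{\left(H,O \right)} = O + 3 H O$ ($Z{\left(H,O \right)} = \left(1 + 2 \cdot 1^{2}\right) H O + O = \left(1 + 2 \cdot 1\right) H O + O = \left(1 + 2\right) H O + O = 3 H O + O = O + 3 H O$)
$t{\left(Q,g \right)} = -20 - 4 g$
$\frac{1}{t{\left(-184,Z{\left(12,10 \right)} \right)}} = \frac{1}{-20 - 4 \cdot 10 \left(1 + 3 \cdot 12\right)} = \frac{1}{-20 - 4 \cdot 10 \left(1 + 36\right)} = \frac{1}{-20 - 4 \cdot 10 \cdot 37} = \frac{1}{-20 - 1480} = \frac{1}{-1500} = - \frac{1}{1500}$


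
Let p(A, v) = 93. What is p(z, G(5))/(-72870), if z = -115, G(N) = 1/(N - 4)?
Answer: -31/24290 ≈ -0.0012762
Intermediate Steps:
G(N) = 1/(-4 + N)
p(z, G(5))/(-72870) = 93/(-72870) = 93*(-1/72870) = -31/24290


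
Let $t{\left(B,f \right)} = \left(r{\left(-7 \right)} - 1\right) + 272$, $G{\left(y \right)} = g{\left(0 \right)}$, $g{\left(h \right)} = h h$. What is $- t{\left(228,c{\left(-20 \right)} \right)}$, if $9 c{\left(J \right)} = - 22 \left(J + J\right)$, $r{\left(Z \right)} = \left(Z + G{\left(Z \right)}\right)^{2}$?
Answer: $-320$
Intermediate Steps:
$g{\left(h \right)} = h^{2}$
$G{\left(y \right)} = 0$ ($G{\left(y \right)} = 0^{2} = 0$)
$r{\left(Z \right)} = Z^{2}$ ($r{\left(Z \right)} = \left(Z + 0\right)^{2} = Z^{2}$)
$c{\left(J \right)} = - \frac{44 J}{9}$ ($c{\left(J \right)} = \frac{\left(-22\right) \left(J + J\right)}{9} = \frac{\left(-22\right) 2 J}{9} = \frac{\left(-44\right) J}{9} = - \frac{44 J}{9}$)
$t{\left(B,f \right)} = 320$ ($t{\left(B,f \right)} = \left(\left(-7\right)^{2} - 1\right) + 272 = \left(49 - 1\right) + 272 = 48 + 272 = 320$)
$- t{\left(228,c{\left(-20 \right)} \right)} = \left(-1\right) 320 = -320$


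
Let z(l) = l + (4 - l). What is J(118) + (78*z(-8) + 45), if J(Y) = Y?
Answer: 475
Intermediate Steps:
z(l) = 4
J(118) + (78*z(-8) + 45) = 118 + (78*4 + 45) = 118 + (312 + 45) = 118 + 357 = 475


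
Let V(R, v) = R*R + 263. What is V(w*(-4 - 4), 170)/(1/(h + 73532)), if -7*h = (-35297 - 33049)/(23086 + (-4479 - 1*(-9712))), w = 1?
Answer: 4766527697754/198233 ≈ 2.4045e+7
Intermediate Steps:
V(R, v) = 263 + R**2 (V(R, v) = R**2 + 263 = 263 + R**2)
h = 68346/198233 (h = -(-35297 - 33049)/(7*(23086 + (-4479 - 1*(-9712)))) = -(-68346)/(7*(23086 + (-4479 + 9712))) = -(-68346)/(7*(23086 + 5233)) = -(-68346)/(7*28319) = -1/7*(-68346/28319) = 68346/198233 ≈ 0.34478)
V(w*(-4 - 4), 170)/(1/(h + 73532)) = (263 + (1*(-4 - 4))**2)/(1/(68346/198233 + 73532)) = (263 + (1*(-8))**2)/(1/(14576537302/198233)) = (263 + (-8)**2)/(198233/14576537302) = (263 + 64)*(14576537302/198233) = 327*(14576537302/198233) = 4766527697754/198233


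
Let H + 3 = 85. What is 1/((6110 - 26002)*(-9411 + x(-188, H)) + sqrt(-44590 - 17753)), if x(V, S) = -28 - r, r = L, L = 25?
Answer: 188257888/35441032394282887 - 3*I*sqrt(6927)/35441032394282887 ≈ 5.3119e-9 - 7.0451e-15*I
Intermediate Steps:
H = 82 (H = -3 + 85 = 82)
r = 25
x(V, S) = -53 (x(V, S) = -28 - 1*25 = -28 - 25 = -53)
1/((6110 - 26002)*(-9411 + x(-188, H)) + sqrt(-44590 - 17753)) = 1/((6110 - 26002)*(-9411 - 53) + sqrt(-44590 - 17753)) = 1/(-19892*(-9464) + sqrt(-62343)) = 1/(188257888 + 3*I*sqrt(6927))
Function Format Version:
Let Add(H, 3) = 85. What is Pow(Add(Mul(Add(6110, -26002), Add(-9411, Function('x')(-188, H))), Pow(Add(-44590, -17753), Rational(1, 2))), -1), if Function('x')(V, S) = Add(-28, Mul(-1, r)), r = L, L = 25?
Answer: Add(Rational(188257888, 35441032394282887), Mul(Rational(-3, 35441032394282887), I, Pow(6927, Rational(1, 2)))) ≈ Add(5.3119e-9, Mul(-7.0451e-15, I))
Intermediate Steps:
H = 82 (H = Add(-3, 85) = 82)
r = 25
Function('x')(V, S) = -53 (Function('x')(V, S) = Add(-28, Mul(-1, 25)) = Add(-28, -25) = -53)
Pow(Add(Mul(Add(6110, -26002), Add(-9411, Function('x')(-188, H))), Pow(Add(-44590, -17753), Rational(1, 2))), -1) = Pow(Add(Mul(Add(6110, -26002), Add(-9411, -53)), Pow(Add(-44590, -17753), Rational(1, 2))), -1) = Pow(Add(Mul(-19892, -9464), Pow(-62343, Rational(1, 2))), -1) = Pow(Add(188257888, Mul(3, I, Pow(6927, Rational(1, 2)))), -1)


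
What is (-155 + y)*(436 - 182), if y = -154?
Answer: -78486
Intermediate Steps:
(-155 + y)*(436 - 182) = (-155 - 154)*(436 - 182) = -309*254 = -78486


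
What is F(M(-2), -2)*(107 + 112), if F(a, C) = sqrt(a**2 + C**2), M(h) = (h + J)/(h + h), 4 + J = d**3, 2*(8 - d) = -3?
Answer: 219*sqrt(46393817)/32 ≈ 46615.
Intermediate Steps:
d = 19/2 (d = 8 - 1/2*(-3) = 8 + 3/2 = 19/2 ≈ 9.5000)
J = 6827/8 (J = -4 + (19/2)**3 = -4 + 6859/8 = 6827/8 ≈ 853.38)
M(h) = (6827/8 + h)/(2*h) (M(h) = (h + 6827/8)/(h + h) = (6827/8 + h)/((2*h)) = (6827/8 + h)*(1/(2*h)) = (6827/8 + h)/(2*h))
F(a, C) = sqrt(C**2 + a**2)
F(M(-2), -2)*(107 + 112) = sqrt((-2)**2 + ((1/16)*(6827 + 8*(-2))/(-2))**2)*(107 + 112) = sqrt(4 + ((1/16)*(-1/2)*(6827 - 16))**2)*219 = sqrt(4 + ((1/16)*(-1/2)*6811)**2)*219 = sqrt(4 + (-6811/32)**2)*219 = sqrt(4 + 46389721/1024)*219 = sqrt(46393817/1024)*219 = (sqrt(46393817)/32)*219 = 219*sqrt(46393817)/32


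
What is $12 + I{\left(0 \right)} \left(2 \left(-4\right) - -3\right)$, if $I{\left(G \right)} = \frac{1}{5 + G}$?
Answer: $11$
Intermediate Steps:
$12 + I{\left(0 \right)} \left(2 \left(-4\right) - -3\right) = 12 + \frac{2 \left(-4\right) - -3}{5 + 0} = 12 + \frac{-8 + 3}{5} = 12 + \frac{1}{5} \left(-5\right) = 12 - 1 = 11$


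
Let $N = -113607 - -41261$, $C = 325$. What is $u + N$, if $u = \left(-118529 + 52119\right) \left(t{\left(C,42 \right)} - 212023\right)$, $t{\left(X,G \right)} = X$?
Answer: $14058791834$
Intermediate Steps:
$N = -72346$ ($N = -113607 + 41261 = -72346$)
$u = 14058864180$ ($u = \left(-118529 + 52119\right) \left(325 - 212023\right) = \left(-66410\right) \left(-211698\right) = 14058864180$)
$u + N = 14058864180 - 72346 = 14058791834$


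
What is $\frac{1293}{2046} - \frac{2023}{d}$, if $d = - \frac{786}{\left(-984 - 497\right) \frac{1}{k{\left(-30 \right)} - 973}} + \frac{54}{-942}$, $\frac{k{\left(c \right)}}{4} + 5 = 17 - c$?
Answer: $\frac{363621135371}{67758022398} \approx 5.3665$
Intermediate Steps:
$k{\left(c \right)} = 48 - 4 c$ ($k{\left(c \right)} = -20 + 4 \left(17 - c\right) = -20 - \left(-68 + 4 c\right) = 48 - 4 c$)
$d = - \frac{99351939}{232517}$ ($d = - \frac{786}{\left(-984 - 497\right) \frac{1}{\left(48 - -120\right) - 973}} + \frac{54}{-942} = - \frac{786}{\left(-1481\right) \frac{1}{\left(48 + 120\right) - 973}} + 54 \left(- \frac{1}{942}\right) = - \frac{786}{\left(-1481\right) \frac{1}{168 - 973}} - \frac{9}{157} = - \frac{786}{\left(-1481\right) \frac{1}{-805}} - \frac{9}{157} = - \frac{786}{\left(-1481\right) \left(- \frac{1}{805}\right)} - \frac{9}{157} = - \frac{786}{\frac{1481}{805}} - \frac{9}{157} = \left(-786\right) \frac{805}{1481} - \frac{9}{157} = - \frac{632730}{1481} - \frac{9}{157} = - \frac{99351939}{232517} \approx -427.29$)
$\frac{1293}{2046} - \frac{2023}{d} = \frac{1293}{2046} - \frac{2023}{- \frac{99351939}{232517}} = 1293 \cdot \frac{1}{2046} - - \frac{470381891}{99351939} = \frac{431}{682} + \frac{470381891}{99351939} = \frac{363621135371}{67758022398}$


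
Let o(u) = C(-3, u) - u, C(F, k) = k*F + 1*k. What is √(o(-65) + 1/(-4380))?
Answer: √935238405/2190 ≈ 13.964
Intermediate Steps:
C(F, k) = k + F*k (C(F, k) = F*k + k = k + F*k)
o(u) = -3*u (o(u) = u*(1 - 3) - u = u*(-2) - u = -2*u - u = -3*u)
√(o(-65) + 1/(-4380)) = √(-3*(-65) + 1/(-4380)) = √(195 - 1/4380) = √(854099/4380) = √935238405/2190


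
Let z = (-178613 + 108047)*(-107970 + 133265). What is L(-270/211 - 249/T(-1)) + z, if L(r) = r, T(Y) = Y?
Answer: -376627978401/211 ≈ -1.7850e+9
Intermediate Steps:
z = -1784966970 (z = -70566*25295 = -1784966970)
L(-270/211 - 249/T(-1)) + z = (-270/211 - 249/(-1)) - 1784966970 = (-270*1/211 - 249*(-1)) - 1784966970 = (-270/211 + 249) - 1784966970 = 52269/211 - 1784966970 = -376627978401/211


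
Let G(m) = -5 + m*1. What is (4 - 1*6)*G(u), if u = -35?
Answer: 80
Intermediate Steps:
G(m) = -5 + m
(4 - 1*6)*G(u) = (4 - 1*6)*(-5 - 35) = (4 - 6)*(-40) = -2*(-40) = 80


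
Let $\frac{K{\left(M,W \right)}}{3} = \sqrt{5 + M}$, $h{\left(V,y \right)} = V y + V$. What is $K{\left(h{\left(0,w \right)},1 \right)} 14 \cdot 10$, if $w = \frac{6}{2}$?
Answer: $420 \sqrt{5} \approx 939.15$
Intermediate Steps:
$w = 3$ ($w = 6 \cdot \frac{1}{2} = 3$)
$h{\left(V,y \right)} = V + V y$
$K{\left(M,W \right)} = 3 \sqrt{5 + M}$
$K{\left(h{\left(0,w \right)},1 \right)} 14 \cdot 10 = 3 \sqrt{5 + 0 \left(1 + 3\right)} 14 \cdot 10 = 3 \sqrt{5 + 0 \cdot 4} \cdot 14 \cdot 10 = 3 \sqrt{5 + 0} \cdot 14 \cdot 10 = 3 \sqrt{5} \cdot 14 \cdot 10 = 42 \sqrt{5} \cdot 10 = 420 \sqrt{5}$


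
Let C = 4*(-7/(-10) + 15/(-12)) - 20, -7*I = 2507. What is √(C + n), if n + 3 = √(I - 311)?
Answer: √(-30870 + 350*I*√8197)/35 ≈ 2.336 + 5.5368*I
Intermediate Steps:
I = -2507/7 (I = -⅐*2507 = -2507/7 ≈ -358.14)
n = -3 + 2*I*√8197/7 (n = -3 + √(-2507/7 - 311) = -3 + √(-4684/7) = -3 + 2*I*√8197/7 ≈ -3.0 + 25.868*I)
C = -111/5 (C = 4*(-7*(-⅒) + 15*(-1/12)) - 20 = 4*(7/10 - 5/4) - 20 = 4*(-11/20) - 20 = -11/5 - 20 = -111/5 ≈ -22.200)
√(C + n) = √(-111/5 + (-3 + 2*I*√8197/7)) = √(-126/5 + 2*I*√8197/7)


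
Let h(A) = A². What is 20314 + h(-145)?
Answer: 41339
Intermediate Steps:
20314 + h(-145) = 20314 + (-145)² = 20314 + 21025 = 41339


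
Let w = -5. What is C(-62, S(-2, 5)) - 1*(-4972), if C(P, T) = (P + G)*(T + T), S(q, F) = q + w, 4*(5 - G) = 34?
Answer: 5889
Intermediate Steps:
G = -7/2 (G = 5 - 1/4*34 = 5 - 17/2 = -7/2 ≈ -3.5000)
S(q, F) = -5 + q (S(q, F) = q - 5 = -5 + q)
C(P, T) = 2*T*(-7/2 + P) (C(P, T) = (P - 7/2)*(T + T) = (-7/2 + P)*(2*T) = 2*T*(-7/2 + P))
C(-62, S(-2, 5)) - 1*(-4972) = (-5 - 2)*(-7 + 2*(-62)) - 1*(-4972) = -7*(-7 - 124) + 4972 = -7*(-131) + 4972 = 917 + 4972 = 5889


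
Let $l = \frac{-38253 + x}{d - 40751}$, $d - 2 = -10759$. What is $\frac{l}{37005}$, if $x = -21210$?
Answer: $\frac{19821}{635351180} \approx 3.1197 \cdot 10^{-5}$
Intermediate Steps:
$d = -10757$ ($d = 2 - 10759 = -10757$)
$l = \frac{59463}{51508}$ ($l = \frac{-38253 - 21210}{-10757 - 40751} = - \frac{59463}{-51508} = \left(-59463\right) \left(- \frac{1}{51508}\right) = \frac{59463}{51508} \approx 1.1544$)
$\frac{l}{37005} = \frac{59463}{51508 \cdot 37005} = \frac{59463}{51508} \cdot \frac{1}{37005} = \frac{19821}{635351180}$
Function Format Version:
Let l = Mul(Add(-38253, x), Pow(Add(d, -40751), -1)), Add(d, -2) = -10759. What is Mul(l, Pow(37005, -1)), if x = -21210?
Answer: Rational(19821, 635351180) ≈ 3.1197e-5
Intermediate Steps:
d = -10757 (d = Add(2, -10759) = -10757)
l = Rational(59463, 51508) (l = Mul(Add(-38253, -21210), Pow(Add(-10757, -40751), -1)) = Mul(-59463, Pow(-51508, -1)) = Mul(-59463, Rational(-1, 51508)) = Rational(59463, 51508) ≈ 1.1544)
Mul(l, Pow(37005, -1)) = Mul(Rational(59463, 51508), Pow(37005, -1)) = Mul(Rational(59463, 51508), Rational(1, 37005)) = Rational(19821, 635351180)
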